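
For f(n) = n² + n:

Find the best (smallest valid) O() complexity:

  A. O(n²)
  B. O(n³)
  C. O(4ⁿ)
A

f(n) = n² + n is O(n²).
All listed options are valid Big-O bounds (upper bounds),
but O(n²) is the tightest (smallest valid bound).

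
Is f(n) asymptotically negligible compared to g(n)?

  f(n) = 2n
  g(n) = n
False

f(n) = 2n is O(n), and g(n) = n is O(n).
Since they have the same growth rate, f(n) = o(g(n)) is false.
(f = o(g) requires f to grow strictly slower, not equal.)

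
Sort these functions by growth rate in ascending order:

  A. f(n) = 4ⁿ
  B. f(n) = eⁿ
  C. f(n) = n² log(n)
C < B < A

Comparing growth rates:
C = n² log(n) is O(n² log n)
B = eⁿ is O(eⁿ)
A = 4ⁿ is O(4ⁿ)

Therefore, the order from slowest to fastest is: C < B < A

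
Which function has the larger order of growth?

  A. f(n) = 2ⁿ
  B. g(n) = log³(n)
A

f(n) = 2ⁿ is O(2ⁿ), while g(n) = log³(n) is O(log³ n).
Since O(2ⁿ) grows faster than O(log³ n), f(n) dominates.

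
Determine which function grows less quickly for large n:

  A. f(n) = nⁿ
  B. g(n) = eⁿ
B

f(n) = nⁿ is O(nⁿ), while g(n) = eⁿ is O(eⁿ).
Since O(eⁿ) grows slower than O(nⁿ), g(n) is dominated.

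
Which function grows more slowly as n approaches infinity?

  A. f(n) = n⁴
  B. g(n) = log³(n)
B

f(n) = n⁴ is O(n⁴), while g(n) = log³(n) is O(log³ n).
Since O(log³ n) grows slower than O(n⁴), g(n) is dominated.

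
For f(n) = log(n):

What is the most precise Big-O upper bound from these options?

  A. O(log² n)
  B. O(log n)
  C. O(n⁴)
B

f(n) = log(n) is O(log n).
All listed options are valid Big-O bounds (upper bounds),
but O(log n) is the tightest (smallest valid bound).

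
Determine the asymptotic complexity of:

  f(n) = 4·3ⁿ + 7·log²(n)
O(3ⁿ)

The dominant term in 4·3ⁿ + 7·log²(n) is 4·3ⁿ, which is Θ(3ⁿ).
Lower-order terms (7·log²(n)) are asymptotically negligible.
Constants are absorbed, so the tightest bound is O(3ⁿ).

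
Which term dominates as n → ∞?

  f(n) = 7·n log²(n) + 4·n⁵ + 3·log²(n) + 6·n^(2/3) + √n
4·n⁵

Looking at each term:
  - 7·n log²(n) is O(n log² n)
  - 4·n⁵ is O(n⁵)
  - 3·log²(n) is O(log² n)
  - 6·n^(2/3) is O(n^(2/3))
  - √n is O(√n)

The term 4·n⁵ (O(n⁵)) grows fastest and dominates all others.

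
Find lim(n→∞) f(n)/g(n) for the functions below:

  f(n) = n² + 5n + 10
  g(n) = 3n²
1/3

Since n² + 5n + 10 and 3n² have the same growth rate (O(n²)),
the ratio converges to a constant: 1/3.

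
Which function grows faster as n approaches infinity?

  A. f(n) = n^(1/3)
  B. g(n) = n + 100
B

f(n) = n^(1/3) is O(n^(1/3)), while g(n) = n + 100 is O(n).
Since O(n) grows faster than O(n^(1/3)), g(n) dominates.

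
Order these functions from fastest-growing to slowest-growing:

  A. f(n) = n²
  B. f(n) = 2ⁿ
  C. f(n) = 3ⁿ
C > B > A

Comparing growth rates:
C = 3ⁿ is O(3ⁿ)
B = 2ⁿ is O(2ⁿ)
A = n² is O(n²)

Therefore, the order from fastest to slowest is: C > B > A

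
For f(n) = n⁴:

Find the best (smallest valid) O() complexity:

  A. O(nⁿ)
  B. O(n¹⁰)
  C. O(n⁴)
C

f(n) = n⁴ is O(n⁴).
All listed options are valid Big-O bounds (upper bounds),
but O(n⁴) is the tightest (smallest valid bound).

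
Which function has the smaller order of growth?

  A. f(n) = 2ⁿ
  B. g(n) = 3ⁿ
A

f(n) = 2ⁿ is O(2ⁿ), while g(n) = 3ⁿ is O(3ⁿ).
Since O(2ⁿ) grows slower than O(3ⁿ), f(n) is dominated.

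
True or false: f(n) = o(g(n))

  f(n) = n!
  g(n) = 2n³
False

f(n) = n! is O(n!), and g(n) = 2n³ is O(n³).
Since O(n!) grows faster than or equal to O(n³), f(n) = o(g(n)) is false.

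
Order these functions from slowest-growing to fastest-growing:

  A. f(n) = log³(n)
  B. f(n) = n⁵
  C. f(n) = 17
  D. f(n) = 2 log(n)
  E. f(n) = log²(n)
C < D < E < A < B

Comparing growth rates:
C = 17 is O(1)
D = 2 log(n) is O(log n)
E = log²(n) is O(log² n)
A = log³(n) is O(log³ n)
B = n⁵ is O(n⁵)

Therefore, the order from slowest to fastest is: C < D < E < A < B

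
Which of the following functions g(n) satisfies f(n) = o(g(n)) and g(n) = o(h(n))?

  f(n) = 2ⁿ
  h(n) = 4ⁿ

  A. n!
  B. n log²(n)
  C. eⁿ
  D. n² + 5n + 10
C

We need g(n) with 2ⁿ = o(g(n)) and g(n) = o(4ⁿ), i.e. O(2ⁿ) ≺ g ≺ O(4ⁿ).
Check each option:
  A. n! — O(n!) does not grow strictly slower than h(n)
  B. n log²(n) — O(n log² n) does not grow strictly faster than f(n)
  C. eⁿ — O(eⁿ) is strictly between O(2ⁿ) and O(4ⁿ) ✓
  D. n² + 5n + 10 — O(n²) does not grow strictly faster than f(n)

Only option C (eⁿ) lies strictly between.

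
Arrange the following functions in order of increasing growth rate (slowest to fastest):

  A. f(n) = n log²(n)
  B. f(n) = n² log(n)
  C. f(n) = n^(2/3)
C < A < B

Comparing growth rates:
C = n^(2/3) is O(n^(2/3))
A = n log²(n) is O(n log² n)
B = n² log(n) is O(n² log n)

Therefore, the order from slowest to fastest is: C < A < B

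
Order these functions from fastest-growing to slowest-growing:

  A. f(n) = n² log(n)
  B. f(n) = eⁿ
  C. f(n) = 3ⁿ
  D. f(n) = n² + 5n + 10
C > B > A > D

Comparing growth rates:
C = 3ⁿ is O(3ⁿ)
B = eⁿ is O(eⁿ)
A = n² log(n) is O(n² log n)
D = n² + 5n + 10 is O(n²)

Therefore, the order from fastest to slowest is: C > B > A > D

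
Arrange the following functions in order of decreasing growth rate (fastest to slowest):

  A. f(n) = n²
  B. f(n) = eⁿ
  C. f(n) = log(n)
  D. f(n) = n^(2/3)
B > A > D > C

Comparing growth rates:
B = eⁿ is O(eⁿ)
A = n² is O(n²)
D = n^(2/3) is O(n^(2/3))
C = log(n) is O(log n)

Therefore, the order from fastest to slowest is: B > A > D > C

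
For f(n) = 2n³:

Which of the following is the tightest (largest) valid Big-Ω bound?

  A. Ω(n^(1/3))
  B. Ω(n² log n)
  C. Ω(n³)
C

f(n) = 2n³ is Ω(n³).
All listed options are valid Big-Ω bounds (lower bounds),
but Ω(n³) is the tightest (largest valid bound).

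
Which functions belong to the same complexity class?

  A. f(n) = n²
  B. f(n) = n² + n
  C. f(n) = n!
A and B

Examining each function:
  A. n² is O(n²)
  B. n² + n is O(n²)
  C. n! is O(n!)

Functions A and B both have the same complexity class.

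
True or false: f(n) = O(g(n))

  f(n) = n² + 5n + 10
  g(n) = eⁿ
True

f(n) = n² + 5n + 10 is O(n²), and g(n) = eⁿ is O(eⁿ).
Since O(n²) ⊆ O(eⁿ) (f grows no faster than g), f(n) = O(g(n)) is true.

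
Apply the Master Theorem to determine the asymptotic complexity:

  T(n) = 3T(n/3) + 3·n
Θ(n log n)

Master Theorem: a = 3, b = 3, f(n) = 3·n.
Compute the critical exponent d = log₃(3) = 1.
Compare f(n) = Θ(n) against n^d:
  k = 1 = d, so f(n) = Θ(n^d) — Case 2.
  Work is balanced across levels: T(n) = Θ(n^d log n) = Θ(n log n).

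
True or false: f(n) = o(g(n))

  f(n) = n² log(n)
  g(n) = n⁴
True

f(n) = n² log(n) is O(n² log n), and g(n) = n⁴ is O(n⁴).
Since O(n² log n) grows strictly slower than O(n⁴), f(n) = o(g(n)) is true.
This means lim(n→∞) f(n)/g(n) = 0.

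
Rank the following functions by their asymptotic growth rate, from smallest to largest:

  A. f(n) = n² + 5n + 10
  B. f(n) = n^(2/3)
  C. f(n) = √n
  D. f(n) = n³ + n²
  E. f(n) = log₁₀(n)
E < C < B < A < D

Comparing growth rates:
E = log₁₀(n) is O(log n)
C = √n is O(√n)
B = n^(2/3) is O(n^(2/3))
A = n² + 5n + 10 is O(n²)
D = n³ + n² is O(n³)

Therefore, the order from slowest to fastest is: E < C < B < A < D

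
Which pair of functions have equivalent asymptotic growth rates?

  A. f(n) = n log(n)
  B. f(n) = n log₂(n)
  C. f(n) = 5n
A and B

Examining each function:
  A. n log(n) is O(n log n)
  B. n log₂(n) is O(n log n)
  C. 5n is O(n)

Functions A and B both have the same complexity class.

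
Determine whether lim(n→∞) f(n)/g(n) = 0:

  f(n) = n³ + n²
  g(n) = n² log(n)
False

f(n) = n³ + n² is O(n³), and g(n) = n² log(n) is O(n² log n).
Since O(n³) grows faster than or equal to O(n² log n), f(n) = o(g(n)) is false.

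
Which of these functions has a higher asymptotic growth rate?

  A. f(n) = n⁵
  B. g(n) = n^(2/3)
A

f(n) = n⁵ is O(n⁵), while g(n) = n^(2/3) is O(n^(2/3)).
Since O(n⁵) grows faster than O(n^(2/3)), f(n) dominates.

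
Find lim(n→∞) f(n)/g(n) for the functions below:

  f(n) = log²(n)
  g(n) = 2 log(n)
∞

Since log²(n) (O(log² n)) grows faster than 2 log(n) (O(log n)),
the ratio f(n)/g(n) → ∞ as n → ∞.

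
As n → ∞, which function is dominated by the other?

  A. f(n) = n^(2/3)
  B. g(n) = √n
B

f(n) = n^(2/3) is O(n^(2/3)), while g(n) = √n is O(√n).
Since O(√n) grows slower than O(n^(2/3)), g(n) is dominated.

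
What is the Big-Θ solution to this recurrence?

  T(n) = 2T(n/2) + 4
Θ(n)

Master Theorem: a = 2, b = 2, f(n) = 4.
Compute the critical exponent d = log₂(2) = 1.
Compare f(n) = Θ(1) against n^d:
  k = 0 < d = 1, so f(n) = O(n^(d-ε)) — Case 1.
  The recursion cost dominates: T(n) = Θ(n^d) = Θ(n).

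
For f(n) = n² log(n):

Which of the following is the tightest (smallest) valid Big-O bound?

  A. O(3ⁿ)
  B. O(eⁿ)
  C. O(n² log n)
C

f(n) = n² log(n) is O(n² log n).
All listed options are valid Big-O bounds (upper bounds),
but O(n² log n) is the tightest (smallest valid bound).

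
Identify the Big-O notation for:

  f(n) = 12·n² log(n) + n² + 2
O(n² log n)

The dominant term in 12·n² log(n) + n² + 2 is 12·n² log(n), which is Θ(n² log n).
Lower-order terms (n², 2) are asymptotically negligible.
Constants are absorbed, so the tightest bound is O(n² log n).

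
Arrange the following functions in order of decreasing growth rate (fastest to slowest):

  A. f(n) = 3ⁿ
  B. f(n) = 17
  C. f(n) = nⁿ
C > A > B

Comparing growth rates:
C = nⁿ is O(nⁿ)
A = 3ⁿ is O(3ⁿ)
B = 17 is O(1)

Therefore, the order from fastest to slowest is: C > A > B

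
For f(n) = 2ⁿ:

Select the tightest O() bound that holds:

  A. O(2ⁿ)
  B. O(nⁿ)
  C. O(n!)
A

f(n) = 2ⁿ is O(2ⁿ).
All listed options are valid Big-O bounds (upper bounds),
but O(2ⁿ) is the tightest (smallest valid bound).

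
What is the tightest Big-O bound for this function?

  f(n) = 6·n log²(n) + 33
O(n log² n)

The dominant term in 6·n log²(n) + 33 is 6·n log²(n), which is Θ(n log² n).
Lower-order terms (33) are asymptotically negligible.
Constants are absorbed, so the tightest bound is O(n log² n).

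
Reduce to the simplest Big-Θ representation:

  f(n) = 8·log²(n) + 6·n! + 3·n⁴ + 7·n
Θ(n!)

Order the terms by growth rate: 8·log²(n) ≺ 7·n ≺ 3·n⁴ ≺ 6·n!.
The fastest-growing term 6·n! dominates as n → ∞; dropping its constant factor gives Θ(n!).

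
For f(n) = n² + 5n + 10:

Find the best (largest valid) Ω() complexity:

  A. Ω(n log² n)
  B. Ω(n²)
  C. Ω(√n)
B

f(n) = n² + 5n + 10 is Ω(n²).
All listed options are valid Big-Ω bounds (lower bounds),
but Ω(n²) is the tightest (largest valid bound).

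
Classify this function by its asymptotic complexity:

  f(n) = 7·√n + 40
O(√n)

The dominant term in 7·√n + 40 is 7·√n, which is Θ(√n).
Lower-order terms (40) are asymptotically negligible.
Constants are absorbed, so the tightest bound is O(√n).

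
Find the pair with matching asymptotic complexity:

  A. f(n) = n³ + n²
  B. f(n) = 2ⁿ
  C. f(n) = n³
A and C

Examining each function:
  A. n³ + n² is O(n³)
  B. 2ⁿ is O(2ⁿ)
  C. n³ is O(n³)

Functions A and C both have the same complexity class.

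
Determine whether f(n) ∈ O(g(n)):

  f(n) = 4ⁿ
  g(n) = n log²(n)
False

f(n) = 4ⁿ is O(4ⁿ), and g(n) = n log²(n) is O(n log² n).
Since O(4ⁿ) grows faster than O(n log² n), f(n) = O(g(n)) is false.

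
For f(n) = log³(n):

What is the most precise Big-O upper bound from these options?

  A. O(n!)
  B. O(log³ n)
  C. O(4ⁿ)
B

f(n) = log³(n) is O(log³ n).
All listed options are valid Big-O bounds (upper bounds),
but O(log³ n) is the tightest (smallest valid bound).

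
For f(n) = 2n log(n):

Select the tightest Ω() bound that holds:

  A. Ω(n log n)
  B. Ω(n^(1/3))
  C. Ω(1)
A

f(n) = 2n log(n) is Ω(n log n).
All listed options are valid Big-Ω bounds (lower bounds),
but Ω(n log n) is the tightest (largest valid bound).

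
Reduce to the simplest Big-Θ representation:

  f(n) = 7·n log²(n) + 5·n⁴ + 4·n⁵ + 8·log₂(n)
Θ(n⁵)

Order the terms by growth rate: 8·log₂(n) ≺ 7·n log²(n) ≺ 5·n⁴ ≺ 4·n⁵.
The fastest-growing term 4·n⁵ dominates as n → ∞; dropping its constant factor gives Θ(n⁵).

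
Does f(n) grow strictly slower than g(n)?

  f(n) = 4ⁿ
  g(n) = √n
False

f(n) = 4ⁿ is O(4ⁿ), and g(n) = √n is O(√n).
Since O(4ⁿ) grows faster than or equal to O(√n), f(n) = o(g(n)) is false.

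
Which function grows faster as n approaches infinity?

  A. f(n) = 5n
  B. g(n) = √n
A

f(n) = 5n is O(n), while g(n) = √n is O(√n).
Since O(n) grows faster than O(√n), f(n) dominates.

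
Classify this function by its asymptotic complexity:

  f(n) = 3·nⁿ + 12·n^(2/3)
O(nⁿ)

The dominant term in 3·nⁿ + 12·n^(2/3) is 3·nⁿ, which is Θ(nⁿ).
Lower-order terms (12·n^(2/3)) are asymptotically negligible.
Constants are absorbed, so the tightest bound is O(nⁿ).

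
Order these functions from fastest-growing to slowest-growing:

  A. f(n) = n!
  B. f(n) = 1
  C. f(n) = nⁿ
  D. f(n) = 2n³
C > A > D > B

Comparing growth rates:
C = nⁿ is O(nⁿ)
A = n! is O(n!)
D = 2n³ is O(n³)
B = 1 is O(1)

Therefore, the order from fastest to slowest is: C > A > D > B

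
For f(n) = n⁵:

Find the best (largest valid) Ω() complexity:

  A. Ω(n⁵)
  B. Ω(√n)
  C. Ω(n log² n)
A

f(n) = n⁵ is Ω(n⁵).
All listed options are valid Big-Ω bounds (lower bounds),
but Ω(n⁵) is the tightest (largest valid bound).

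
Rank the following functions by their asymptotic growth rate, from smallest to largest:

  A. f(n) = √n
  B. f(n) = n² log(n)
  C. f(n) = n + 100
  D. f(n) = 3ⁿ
A < C < B < D

Comparing growth rates:
A = √n is O(√n)
C = n + 100 is O(n)
B = n² log(n) is O(n² log n)
D = 3ⁿ is O(3ⁿ)

Therefore, the order from slowest to fastest is: A < C < B < D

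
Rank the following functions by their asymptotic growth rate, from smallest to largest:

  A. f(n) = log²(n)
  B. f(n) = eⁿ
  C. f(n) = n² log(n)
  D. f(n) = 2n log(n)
A < D < C < B

Comparing growth rates:
A = log²(n) is O(log² n)
D = 2n log(n) is O(n log n)
C = n² log(n) is O(n² log n)
B = eⁿ is O(eⁿ)

Therefore, the order from slowest to fastest is: A < D < C < B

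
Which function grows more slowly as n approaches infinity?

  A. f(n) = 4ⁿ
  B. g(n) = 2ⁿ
B

f(n) = 4ⁿ is O(4ⁿ), while g(n) = 2ⁿ is O(2ⁿ).
Since O(2ⁿ) grows slower than O(4ⁿ), g(n) is dominated.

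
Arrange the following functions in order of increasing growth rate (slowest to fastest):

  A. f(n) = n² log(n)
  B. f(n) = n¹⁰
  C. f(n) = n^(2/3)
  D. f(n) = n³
C < A < D < B

Comparing growth rates:
C = n^(2/3) is O(n^(2/3))
A = n² log(n) is O(n² log n)
D = n³ is O(n³)
B = n¹⁰ is O(n¹⁰)

Therefore, the order from slowest to fastest is: C < A < D < B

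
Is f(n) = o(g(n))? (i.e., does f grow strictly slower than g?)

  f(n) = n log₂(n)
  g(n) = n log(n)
False

f(n) = n log₂(n) is O(n log n), and g(n) = n log(n) is O(n log n).
Since they have the same growth rate, f(n) = o(g(n)) is false.
(f = o(g) requires f to grow strictly slower, not equal.)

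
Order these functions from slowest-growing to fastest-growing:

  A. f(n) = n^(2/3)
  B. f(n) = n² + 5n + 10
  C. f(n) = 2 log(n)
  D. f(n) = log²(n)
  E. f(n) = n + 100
C < D < A < E < B

Comparing growth rates:
C = 2 log(n) is O(log n)
D = log²(n) is O(log² n)
A = n^(2/3) is O(n^(2/3))
E = n + 100 is O(n)
B = n² + 5n + 10 is O(n²)

Therefore, the order from slowest to fastest is: C < D < A < E < B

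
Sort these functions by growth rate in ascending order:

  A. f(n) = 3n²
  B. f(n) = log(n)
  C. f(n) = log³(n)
B < C < A

Comparing growth rates:
B = log(n) is O(log n)
C = log³(n) is O(log³ n)
A = 3n² is O(n²)

Therefore, the order from slowest to fastest is: B < C < A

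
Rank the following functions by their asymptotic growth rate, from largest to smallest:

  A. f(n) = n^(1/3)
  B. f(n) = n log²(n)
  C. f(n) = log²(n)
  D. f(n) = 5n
B > D > A > C

Comparing growth rates:
B = n log²(n) is O(n log² n)
D = 5n is O(n)
A = n^(1/3) is O(n^(1/3))
C = log²(n) is O(log² n)

Therefore, the order from fastest to slowest is: B > D > A > C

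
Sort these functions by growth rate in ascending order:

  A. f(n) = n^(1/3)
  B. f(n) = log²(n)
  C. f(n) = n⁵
B < A < C

Comparing growth rates:
B = log²(n) is O(log² n)
A = n^(1/3) is O(n^(1/3))
C = n⁵ is O(n⁵)

Therefore, the order from slowest to fastest is: B < A < C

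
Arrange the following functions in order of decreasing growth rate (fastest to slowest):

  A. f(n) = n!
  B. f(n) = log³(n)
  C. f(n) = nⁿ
C > A > B

Comparing growth rates:
C = nⁿ is O(nⁿ)
A = n! is O(n!)
B = log³(n) is O(log³ n)

Therefore, the order from fastest to slowest is: C > A > B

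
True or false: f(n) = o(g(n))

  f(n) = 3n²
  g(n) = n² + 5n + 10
False

f(n) = 3n² is O(n²), and g(n) = n² + 5n + 10 is O(n²).
Since they have the same growth rate, f(n) = o(g(n)) is false.
(f = o(g) requires f to grow strictly slower, not equal.)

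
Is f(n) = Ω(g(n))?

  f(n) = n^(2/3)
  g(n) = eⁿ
False

f(n) = n^(2/3) is O(n^(2/3)), and g(n) = eⁿ is O(eⁿ).
Since O(n^(2/3)) grows slower than O(eⁿ), f(n) = Ω(g(n)) is false.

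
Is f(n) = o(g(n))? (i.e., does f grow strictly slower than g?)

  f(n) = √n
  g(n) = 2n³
True

f(n) = √n is O(√n), and g(n) = 2n³ is O(n³).
Since O(√n) grows strictly slower than O(n³), f(n) = o(g(n)) is true.
This means lim(n→∞) f(n)/g(n) = 0.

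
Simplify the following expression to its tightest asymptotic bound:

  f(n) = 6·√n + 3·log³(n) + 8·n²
Θ(n²)

Order the terms by growth rate: 3·log³(n) ≺ 6·√n ≺ 8·n².
The fastest-growing term 8·n² dominates as n → ∞; dropping its constant factor gives Θ(n²).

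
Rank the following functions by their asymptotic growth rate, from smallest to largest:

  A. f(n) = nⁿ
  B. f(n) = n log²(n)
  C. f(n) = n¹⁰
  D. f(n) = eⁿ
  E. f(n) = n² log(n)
B < E < C < D < A

Comparing growth rates:
B = n log²(n) is O(n log² n)
E = n² log(n) is O(n² log n)
C = n¹⁰ is O(n¹⁰)
D = eⁿ is O(eⁿ)
A = nⁿ is O(nⁿ)

Therefore, the order from slowest to fastest is: B < E < C < D < A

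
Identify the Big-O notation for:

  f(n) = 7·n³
O(n³)

The dominant term in 7·n³ is 7·n³, which is Θ(n³).
Constants are absorbed, so the tightest bound is O(n³).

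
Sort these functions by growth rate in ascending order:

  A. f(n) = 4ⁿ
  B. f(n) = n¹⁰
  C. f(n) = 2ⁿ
B < C < A

Comparing growth rates:
B = n¹⁰ is O(n¹⁰)
C = 2ⁿ is O(2ⁿ)
A = 4ⁿ is O(4ⁿ)

Therefore, the order from slowest to fastest is: B < C < A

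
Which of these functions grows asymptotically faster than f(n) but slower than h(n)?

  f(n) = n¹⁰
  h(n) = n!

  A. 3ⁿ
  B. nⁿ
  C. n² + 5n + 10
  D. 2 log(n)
A

We need g(n) with n¹⁰ = o(g(n)) and g(n) = o(n!), i.e. O(n¹⁰) ≺ g ≺ O(n!).
Check each option:
  A. 3ⁿ — O(3ⁿ) is strictly between O(n¹⁰) and O(n!) ✓
  B. nⁿ — O(nⁿ) does not grow strictly slower than h(n)
  C. n² + 5n + 10 — O(n²) does not grow strictly faster than f(n)
  D. 2 log(n) — O(log n) does not grow strictly faster than f(n)

Only option A (3ⁿ) lies strictly between.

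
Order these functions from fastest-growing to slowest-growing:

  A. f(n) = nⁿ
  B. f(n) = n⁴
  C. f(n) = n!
A > C > B

Comparing growth rates:
A = nⁿ is O(nⁿ)
C = n! is O(n!)
B = n⁴ is O(n⁴)

Therefore, the order from fastest to slowest is: A > C > B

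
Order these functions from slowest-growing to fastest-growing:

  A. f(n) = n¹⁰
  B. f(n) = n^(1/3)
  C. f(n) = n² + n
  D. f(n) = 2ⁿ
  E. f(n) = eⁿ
B < C < A < D < E

Comparing growth rates:
B = n^(1/3) is O(n^(1/3))
C = n² + n is O(n²)
A = n¹⁰ is O(n¹⁰)
D = 2ⁿ is O(2ⁿ)
E = eⁿ is O(eⁿ)

Therefore, the order from slowest to fastest is: B < C < A < D < E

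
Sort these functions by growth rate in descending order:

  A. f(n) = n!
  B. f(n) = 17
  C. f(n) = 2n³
A > C > B

Comparing growth rates:
A = n! is O(n!)
C = 2n³ is O(n³)
B = 17 is O(1)

Therefore, the order from fastest to slowest is: A > C > B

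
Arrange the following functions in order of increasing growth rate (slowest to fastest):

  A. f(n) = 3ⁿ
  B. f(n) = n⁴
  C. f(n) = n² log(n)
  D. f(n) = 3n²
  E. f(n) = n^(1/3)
E < D < C < B < A

Comparing growth rates:
E = n^(1/3) is O(n^(1/3))
D = 3n² is O(n²)
C = n² log(n) is O(n² log n)
B = n⁴ is O(n⁴)
A = 3ⁿ is O(3ⁿ)

Therefore, the order from slowest to fastest is: E < D < C < B < A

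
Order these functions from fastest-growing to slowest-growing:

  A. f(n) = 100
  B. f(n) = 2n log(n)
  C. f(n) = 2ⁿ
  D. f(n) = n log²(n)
C > D > B > A

Comparing growth rates:
C = 2ⁿ is O(2ⁿ)
D = n log²(n) is O(n log² n)
B = 2n log(n) is O(n log n)
A = 100 is O(1)

Therefore, the order from fastest to slowest is: C > D > B > A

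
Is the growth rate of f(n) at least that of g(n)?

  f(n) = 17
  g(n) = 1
True

f(n) = 17 and g(n) = 1 are both O(1).
Big-Ω permits equal growth rates (f ≥ c·g for some c > 0), so f(n) = Ω(g(n)) is true.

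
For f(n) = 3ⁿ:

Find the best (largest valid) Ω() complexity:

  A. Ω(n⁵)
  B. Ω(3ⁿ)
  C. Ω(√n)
B

f(n) = 3ⁿ is Ω(3ⁿ).
All listed options are valid Big-Ω bounds (lower bounds),
but Ω(3ⁿ) is the tightest (largest valid bound).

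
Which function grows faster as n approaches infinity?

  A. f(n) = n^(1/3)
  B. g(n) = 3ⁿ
B

f(n) = n^(1/3) is O(n^(1/3)), while g(n) = 3ⁿ is O(3ⁿ).
Since O(3ⁿ) grows faster than O(n^(1/3)), g(n) dominates.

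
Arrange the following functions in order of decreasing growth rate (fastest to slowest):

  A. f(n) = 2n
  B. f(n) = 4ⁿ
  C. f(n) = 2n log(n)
B > C > A

Comparing growth rates:
B = 4ⁿ is O(4ⁿ)
C = 2n log(n) is O(n log n)
A = 2n is O(n)

Therefore, the order from fastest to slowest is: B > C > A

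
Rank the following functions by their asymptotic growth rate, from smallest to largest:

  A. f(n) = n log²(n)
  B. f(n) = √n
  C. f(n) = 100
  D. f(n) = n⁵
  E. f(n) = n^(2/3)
C < B < E < A < D

Comparing growth rates:
C = 100 is O(1)
B = √n is O(√n)
E = n^(2/3) is O(n^(2/3))
A = n log²(n) is O(n log² n)
D = n⁵ is O(n⁵)

Therefore, the order from slowest to fastest is: C < B < E < A < D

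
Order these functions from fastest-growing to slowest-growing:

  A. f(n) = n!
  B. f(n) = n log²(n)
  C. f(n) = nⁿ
C > A > B

Comparing growth rates:
C = nⁿ is O(nⁿ)
A = n! is O(n!)
B = n log²(n) is O(n log² n)

Therefore, the order from fastest to slowest is: C > A > B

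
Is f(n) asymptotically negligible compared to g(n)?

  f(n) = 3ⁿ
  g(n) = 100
False

f(n) = 3ⁿ is O(3ⁿ), and g(n) = 100 is O(1).
Since O(3ⁿ) grows faster than or equal to O(1), f(n) = o(g(n)) is false.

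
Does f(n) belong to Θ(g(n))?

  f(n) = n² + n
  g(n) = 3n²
True

f(n) = n² + n and g(n) = 3n² are both O(n²).
Since they have the same asymptotic growth rate, f(n) = Θ(g(n)) is true.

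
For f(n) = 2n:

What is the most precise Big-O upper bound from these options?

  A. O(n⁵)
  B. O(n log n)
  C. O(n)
C

f(n) = 2n is O(n).
All listed options are valid Big-O bounds (upper bounds),
but O(n) is the tightest (smallest valid bound).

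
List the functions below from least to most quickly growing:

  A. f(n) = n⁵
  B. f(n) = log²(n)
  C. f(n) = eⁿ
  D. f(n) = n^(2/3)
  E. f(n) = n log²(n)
B < D < E < A < C

Comparing growth rates:
B = log²(n) is O(log² n)
D = n^(2/3) is O(n^(2/3))
E = n log²(n) is O(n log² n)
A = n⁵ is O(n⁵)
C = eⁿ is O(eⁿ)

Therefore, the order from slowest to fastest is: B < D < E < A < C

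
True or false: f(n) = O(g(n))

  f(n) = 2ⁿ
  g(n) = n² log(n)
False

f(n) = 2ⁿ is O(2ⁿ), and g(n) = n² log(n) is O(n² log n).
Since O(2ⁿ) grows faster than O(n² log n), f(n) = O(g(n)) is false.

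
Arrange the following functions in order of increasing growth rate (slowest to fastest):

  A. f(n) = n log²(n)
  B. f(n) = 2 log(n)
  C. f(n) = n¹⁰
B < A < C

Comparing growth rates:
B = 2 log(n) is O(log n)
A = n log²(n) is O(n log² n)
C = n¹⁰ is O(n¹⁰)

Therefore, the order from slowest to fastest is: B < A < C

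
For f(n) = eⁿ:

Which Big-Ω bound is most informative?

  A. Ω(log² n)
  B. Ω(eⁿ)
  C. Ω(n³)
B

f(n) = eⁿ is Ω(eⁿ).
All listed options are valid Big-Ω bounds (lower bounds),
but Ω(eⁿ) is the tightest (largest valid bound).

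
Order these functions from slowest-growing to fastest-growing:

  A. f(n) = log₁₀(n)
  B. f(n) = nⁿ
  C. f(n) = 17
C < A < B

Comparing growth rates:
C = 17 is O(1)
A = log₁₀(n) is O(log n)
B = nⁿ is O(nⁿ)

Therefore, the order from slowest to fastest is: C < A < B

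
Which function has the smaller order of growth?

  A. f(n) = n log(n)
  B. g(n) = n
B

f(n) = n log(n) is O(n log n), while g(n) = n is O(n).
Since O(n) grows slower than O(n log n), g(n) is dominated.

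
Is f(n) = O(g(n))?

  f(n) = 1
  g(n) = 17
True

f(n) = 1 and g(n) = 17 are both O(1).
Big-O permits equal growth rates (f ≤ c·g for some c), so f(n) = O(g(n)) is true.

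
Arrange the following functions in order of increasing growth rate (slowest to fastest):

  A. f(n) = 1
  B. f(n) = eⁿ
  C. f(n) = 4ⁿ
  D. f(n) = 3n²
A < D < B < C

Comparing growth rates:
A = 1 is O(1)
D = 3n² is O(n²)
B = eⁿ is O(eⁿ)
C = 4ⁿ is O(4ⁿ)

Therefore, the order from slowest to fastest is: A < D < B < C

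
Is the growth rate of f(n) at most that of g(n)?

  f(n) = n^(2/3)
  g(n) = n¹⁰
True

f(n) = n^(2/3) is O(n^(2/3)), and g(n) = n¹⁰ is O(n¹⁰).
Since O(n^(2/3)) ⊆ O(n¹⁰) (f grows no faster than g), f(n) = O(g(n)) is true.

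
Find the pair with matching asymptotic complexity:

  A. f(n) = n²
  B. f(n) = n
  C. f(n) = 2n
B and C

Examining each function:
  A. n² is O(n²)
  B. n is O(n)
  C. 2n is O(n)

Functions B and C both have the same complexity class.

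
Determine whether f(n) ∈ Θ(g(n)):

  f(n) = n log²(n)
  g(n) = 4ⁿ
False

f(n) = n log²(n) is O(n log² n), and g(n) = 4ⁿ is O(4ⁿ).
Since they have different growth rates, f(n) = Θ(g(n)) is false.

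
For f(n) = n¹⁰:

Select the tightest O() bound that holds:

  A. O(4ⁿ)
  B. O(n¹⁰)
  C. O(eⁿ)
B

f(n) = n¹⁰ is O(n¹⁰).
All listed options are valid Big-O bounds (upper bounds),
but O(n¹⁰) is the tightest (smallest valid bound).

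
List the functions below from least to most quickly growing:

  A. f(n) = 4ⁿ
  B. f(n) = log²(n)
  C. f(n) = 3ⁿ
B < C < A

Comparing growth rates:
B = log²(n) is O(log² n)
C = 3ⁿ is O(3ⁿ)
A = 4ⁿ is O(4ⁿ)

Therefore, the order from slowest to fastest is: B < C < A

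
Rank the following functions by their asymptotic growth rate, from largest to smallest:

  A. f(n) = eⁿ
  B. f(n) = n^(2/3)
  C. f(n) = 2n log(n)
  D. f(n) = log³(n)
A > C > B > D

Comparing growth rates:
A = eⁿ is O(eⁿ)
C = 2n log(n) is O(n log n)
B = n^(2/3) is O(n^(2/3))
D = log³(n) is O(log³ n)

Therefore, the order from fastest to slowest is: A > C > B > D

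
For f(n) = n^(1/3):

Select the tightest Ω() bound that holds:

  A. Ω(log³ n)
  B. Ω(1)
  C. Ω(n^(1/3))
C

f(n) = n^(1/3) is Ω(n^(1/3)).
All listed options are valid Big-Ω bounds (lower bounds),
but Ω(n^(1/3)) is the tightest (largest valid bound).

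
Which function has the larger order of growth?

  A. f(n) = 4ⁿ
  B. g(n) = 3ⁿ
A

f(n) = 4ⁿ is O(4ⁿ), while g(n) = 3ⁿ is O(3ⁿ).
Since O(4ⁿ) grows faster than O(3ⁿ), f(n) dominates.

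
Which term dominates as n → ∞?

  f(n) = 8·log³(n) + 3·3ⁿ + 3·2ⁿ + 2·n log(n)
3·3ⁿ

Looking at each term:
  - 8·log³(n) is O(log³ n)
  - 3·3ⁿ is O(3ⁿ)
  - 3·2ⁿ is O(2ⁿ)
  - 2·n log(n) is O(n log n)

The term 3·3ⁿ (O(3ⁿ)) grows fastest and dominates all others.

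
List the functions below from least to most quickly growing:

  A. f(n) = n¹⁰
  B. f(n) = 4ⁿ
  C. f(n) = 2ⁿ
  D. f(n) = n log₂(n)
D < A < C < B

Comparing growth rates:
D = n log₂(n) is O(n log n)
A = n¹⁰ is O(n¹⁰)
C = 2ⁿ is O(2ⁿ)
B = 4ⁿ is O(4ⁿ)

Therefore, the order from slowest to fastest is: D < A < C < B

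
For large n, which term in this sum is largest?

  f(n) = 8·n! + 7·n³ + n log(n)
8·n!

Looking at each term:
  - 8·n! is O(n!)
  - 7·n³ is O(n³)
  - n log(n) is O(n log n)

The term 8·n! (O(n!)) grows fastest and dominates all others.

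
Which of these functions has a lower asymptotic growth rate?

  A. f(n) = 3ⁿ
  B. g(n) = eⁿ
B

f(n) = 3ⁿ is O(3ⁿ), while g(n) = eⁿ is O(eⁿ).
Since O(eⁿ) grows slower than O(3ⁿ), g(n) is dominated.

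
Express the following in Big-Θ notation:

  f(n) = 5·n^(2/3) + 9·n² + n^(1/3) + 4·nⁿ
Θ(nⁿ)

Order the terms by growth rate: n^(1/3) ≺ 5·n^(2/3) ≺ 9·n² ≺ 4·nⁿ.
The fastest-growing term 4·nⁿ dominates as n → ∞; dropping its constant factor gives Θ(nⁿ).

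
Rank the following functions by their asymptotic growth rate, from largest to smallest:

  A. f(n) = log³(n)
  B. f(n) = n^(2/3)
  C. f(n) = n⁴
C > B > A

Comparing growth rates:
C = n⁴ is O(n⁴)
B = n^(2/3) is O(n^(2/3))
A = log³(n) is O(log³ n)

Therefore, the order from fastest to slowest is: C > B > A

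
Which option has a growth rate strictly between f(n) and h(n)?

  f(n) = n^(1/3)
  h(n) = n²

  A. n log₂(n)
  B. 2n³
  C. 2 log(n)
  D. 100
A

We need g(n) with n^(1/3) = o(g(n)) and g(n) = o(n²), i.e. O(n^(1/3)) ≺ g ≺ O(n²).
Check each option:
  A. n log₂(n) — O(n log n) is strictly between O(n^(1/3)) and O(n²) ✓
  B. 2n³ — O(n³) does not grow strictly slower than h(n)
  C. 2 log(n) — O(log n) does not grow strictly faster than f(n)
  D. 100 — O(1) does not grow strictly faster than f(n)

Only option A (n log₂(n)) lies strictly between.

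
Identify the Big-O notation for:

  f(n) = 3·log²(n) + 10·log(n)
O(log² n)

The dominant term in 3·log²(n) + 10·log(n) is 3·log²(n), which is Θ(log² n).
Lower-order terms (10·log(n)) are asymptotically negligible.
Constants are absorbed, so the tightest bound is O(log² n).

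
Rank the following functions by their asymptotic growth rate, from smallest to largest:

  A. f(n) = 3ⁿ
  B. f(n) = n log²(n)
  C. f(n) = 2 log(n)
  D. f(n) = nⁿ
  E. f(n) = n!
C < B < A < E < D

Comparing growth rates:
C = 2 log(n) is O(log n)
B = n log²(n) is O(n log² n)
A = 3ⁿ is O(3ⁿ)
E = n! is O(n!)
D = nⁿ is O(nⁿ)

Therefore, the order from slowest to fastest is: C < B < A < E < D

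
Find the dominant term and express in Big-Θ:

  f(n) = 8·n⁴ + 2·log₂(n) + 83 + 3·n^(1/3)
Θ(n⁴)

Order the terms by growth rate: 83 ≺ 2·log₂(n) ≺ 3·n^(1/3) ≺ 8·n⁴.
The fastest-growing term 8·n⁴ dominates as n → ∞; dropping its constant factor gives Θ(n⁴).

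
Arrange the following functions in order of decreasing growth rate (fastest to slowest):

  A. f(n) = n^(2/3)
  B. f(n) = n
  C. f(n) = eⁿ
C > B > A

Comparing growth rates:
C = eⁿ is O(eⁿ)
B = n is O(n)
A = n^(2/3) is O(n^(2/3))

Therefore, the order from fastest to slowest is: C > B > A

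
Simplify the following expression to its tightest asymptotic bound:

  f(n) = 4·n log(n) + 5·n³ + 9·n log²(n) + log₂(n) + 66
Θ(n³)

Order the terms by growth rate: 66 ≺ log₂(n) ≺ 4·n log(n) ≺ 9·n log²(n) ≺ 5·n³.
The fastest-growing term 5·n³ dominates as n → ∞; dropping its constant factor gives Θ(n³).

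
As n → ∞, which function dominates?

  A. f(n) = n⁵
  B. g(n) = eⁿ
B

f(n) = n⁵ is O(n⁵), while g(n) = eⁿ is O(eⁿ).
Since O(eⁿ) grows faster than O(n⁵), g(n) dominates.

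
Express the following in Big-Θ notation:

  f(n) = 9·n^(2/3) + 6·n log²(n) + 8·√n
Θ(n log² n)

Order the terms by growth rate: 8·√n ≺ 9·n^(2/3) ≺ 6·n log²(n).
The fastest-growing term 6·n log²(n) dominates as n → ∞; dropping its constant factor gives Θ(n log² n).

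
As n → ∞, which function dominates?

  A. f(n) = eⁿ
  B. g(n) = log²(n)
A

f(n) = eⁿ is O(eⁿ), while g(n) = log²(n) is O(log² n).
Since O(eⁿ) grows faster than O(log² n), f(n) dominates.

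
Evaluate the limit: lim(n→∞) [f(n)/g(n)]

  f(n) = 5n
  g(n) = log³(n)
∞

Since 5n (O(n)) grows faster than log³(n) (O(log³ n)),
the ratio f(n)/g(n) → ∞ as n → ∞.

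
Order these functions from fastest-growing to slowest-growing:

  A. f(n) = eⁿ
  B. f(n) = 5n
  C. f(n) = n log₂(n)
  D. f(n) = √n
A > C > B > D

Comparing growth rates:
A = eⁿ is O(eⁿ)
C = n log₂(n) is O(n log n)
B = 5n is O(n)
D = √n is O(√n)

Therefore, the order from fastest to slowest is: A > C > B > D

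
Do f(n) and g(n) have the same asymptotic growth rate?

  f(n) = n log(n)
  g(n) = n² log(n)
False

f(n) = n log(n) is O(n log n), and g(n) = n² log(n) is O(n² log n).
Since they have different growth rates, f(n) = Θ(g(n)) is false.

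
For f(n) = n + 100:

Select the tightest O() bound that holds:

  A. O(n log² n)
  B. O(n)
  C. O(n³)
B

f(n) = n + 100 is O(n).
All listed options are valid Big-O bounds (upper bounds),
but O(n) is the tightest (smallest valid bound).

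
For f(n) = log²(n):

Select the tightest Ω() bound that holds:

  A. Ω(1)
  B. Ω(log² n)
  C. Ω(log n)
B

f(n) = log²(n) is Ω(log² n).
All listed options are valid Big-Ω bounds (lower bounds),
but Ω(log² n) is the tightest (largest valid bound).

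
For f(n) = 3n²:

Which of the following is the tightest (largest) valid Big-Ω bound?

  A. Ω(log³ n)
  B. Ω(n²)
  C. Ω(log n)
B

f(n) = 3n² is Ω(n²).
All listed options are valid Big-Ω bounds (lower bounds),
but Ω(n²) is the tightest (largest valid bound).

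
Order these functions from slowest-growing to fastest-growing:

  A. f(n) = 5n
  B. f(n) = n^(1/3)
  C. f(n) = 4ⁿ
B < A < C

Comparing growth rates:
B = n^(1/3) is O(n^(1/3))
A = 5n is O(n)
C = 4ⁿ is O(4ⁿ)

Therefore, the order from slowest to fastest is: B < A < C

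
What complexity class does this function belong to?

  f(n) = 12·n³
O(n³)

The dominant term in 12·n³ is 12·n³, which is Θ(n³).
Constants are absorbed, so the tightest bound is O(n³).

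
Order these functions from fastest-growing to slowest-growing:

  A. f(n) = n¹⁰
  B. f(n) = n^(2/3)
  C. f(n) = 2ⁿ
C > A > B

Comparing growth rates:
C = 2ⁿ is O(2ⁿ)
A = n¹⁰ is O(n¹⁰)
B = n^(2/3) is O(n^(2/3))

Therefore, the order from fastest to slowest is: C > A > B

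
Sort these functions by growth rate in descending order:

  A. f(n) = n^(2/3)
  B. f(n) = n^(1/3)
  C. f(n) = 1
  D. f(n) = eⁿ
D > A > B > C

Comparing growth rates:
D = eⁿ is O(eⁿ)
A = n^(2/3) is O(n^(2/3))
B = n^(1/3) is O(n^(1/3))
C = 1 is O(1)

Therefore, the order from fastest to slowest is: D > A > B > C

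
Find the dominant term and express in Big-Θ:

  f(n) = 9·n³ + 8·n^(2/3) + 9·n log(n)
Θ(n³)

Order the terms by growth rate: 8·n^(2/3) ≺ 9·n log(n) ≺ 9·n³.
The fastest-growing term 9·n³ dominates as n → ∞; dropping its constant factor gives Θ(n³).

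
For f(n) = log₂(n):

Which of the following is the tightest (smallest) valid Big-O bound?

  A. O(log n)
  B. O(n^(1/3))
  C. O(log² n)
A

f(n) = log₂(n) is O(log n).
All listed options are valid Big-O bounds (upper bounds),
but O(log n) is the tightest (smallest valid bound).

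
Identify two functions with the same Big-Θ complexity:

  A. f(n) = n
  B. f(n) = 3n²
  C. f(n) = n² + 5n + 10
B and C

Examining each function:
  A. n is O(n)
  B. 3n² is O(n²)
  C. n² + 5n + 10 is O(n²)

Functions B and C both have the same complexity class.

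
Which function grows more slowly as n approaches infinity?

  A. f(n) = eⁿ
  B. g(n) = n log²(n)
B

f(n) = eⁿ is O(eⁿ), while g(n) = n log²(n) is O(n log² n).
Since O(n log² n) grows slower than O(eⁿ), g(n) is dominated.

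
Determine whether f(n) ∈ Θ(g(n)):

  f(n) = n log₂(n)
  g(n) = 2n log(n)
True

f(n) = n log₂(n) and g(n) = 2n log(n) are both O(n log n).
Since they have the same asymptotic growth rate, f(n) = Θ(g(n)) is true.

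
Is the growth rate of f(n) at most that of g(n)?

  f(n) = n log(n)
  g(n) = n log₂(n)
True

f(n) = n log(n) and g(n) = n log₂(n) are both O(n log n).
Big-O permits equal growth rates (f ≤ c·g for some c), so f(n) = O(g(n)) is true.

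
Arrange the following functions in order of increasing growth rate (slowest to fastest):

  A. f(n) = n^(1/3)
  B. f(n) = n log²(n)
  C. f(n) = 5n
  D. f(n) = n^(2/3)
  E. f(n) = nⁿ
A < D < C < B < E

Comparing growth rates:
A = n^(1/3) is O(n^(1/3))
D = n^(2/3) is O(n^(2/3))
C = 5n is O(n)
B = n log²(n) is O(n log² n)
E = nⁿ is O(nⁿ)

Therefore, the order from slowest to fastest is: A < D < C < B < E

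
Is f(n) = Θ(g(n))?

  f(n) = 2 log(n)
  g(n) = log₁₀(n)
True

f(n) = 2 log(n) and g(n) = log₁₀(n) are both O(log n).
Since they have the same asymptotic growth rate, f(n) = Θ(g(n)) is true.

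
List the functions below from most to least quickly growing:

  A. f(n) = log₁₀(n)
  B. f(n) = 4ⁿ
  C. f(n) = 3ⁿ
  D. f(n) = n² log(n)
B > C > D > A

Comparing growth rates:
B = 4ⁿ is O(4ⁿ)
C = 3ⁿ is O(3ⁿ)
D = n² log(n) is O(n² log n)
A = log₁₀(n) is O(log n)

Therefore, the order from fastest to slowest is: B > C > D > A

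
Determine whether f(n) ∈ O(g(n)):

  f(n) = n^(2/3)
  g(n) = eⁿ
True

f(n) = n^(2/3) is O(n^(2/3)), and g(n) = eⁿ is O(eⁿ).
Since O(n^(2/3)) ⊆ O(eⁿ) (f grows no faster than g), f(n) = O(g(n)) is true.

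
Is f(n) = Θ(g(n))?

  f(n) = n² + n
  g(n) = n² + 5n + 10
True

f(n) = n² + n and g(n) = n² + 5n + 10 are both O(n²).
Since they have the same asymptotic growth rate, f(n) = Θ(g(n)) is true.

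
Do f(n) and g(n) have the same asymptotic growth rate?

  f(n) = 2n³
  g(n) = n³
True

f(n) = 2n³ and g(n) = n³ are both O(n³).
Since they have the same asymptotic growth rate, f(n) = Θ(g(n)) is true.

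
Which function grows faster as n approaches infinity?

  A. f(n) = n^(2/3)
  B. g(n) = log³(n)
A

f(n) = n^(2/3) is O(n^(2/3)), while g(n) = log³(n) is O(log³ n).
Since O(n^(2/3)) grows faster than O(log³ n), f(n) dominates.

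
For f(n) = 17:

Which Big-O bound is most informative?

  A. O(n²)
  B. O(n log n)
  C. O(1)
C

f(n) = 17 is O(1).
All listed options are valid Big-O bounds (upper bounds),
but O(1) is the tightest (smallest valid bound).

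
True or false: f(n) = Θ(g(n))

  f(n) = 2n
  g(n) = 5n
True

f(n) = 2n and g(n) = 5n are both O(n).
Since they have the same asymptotic growth rate, f(n) = Θ(g(n)) is true.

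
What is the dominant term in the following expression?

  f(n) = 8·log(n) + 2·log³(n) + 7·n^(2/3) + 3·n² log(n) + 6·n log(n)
3·n² log(n)

Looking at each term:
  - 8·log(n) is O(log n)
  - 2·log³(n) is O(log³ n)
  - 7·n^(2/3) is O(n^(2/3))
  - 3·n² log(n) is O(n² log n)
  - 6·n log(n) is O(n log n)

The term 3·n² log(n) (O(n² log n)) grows fastest and dominates all others.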